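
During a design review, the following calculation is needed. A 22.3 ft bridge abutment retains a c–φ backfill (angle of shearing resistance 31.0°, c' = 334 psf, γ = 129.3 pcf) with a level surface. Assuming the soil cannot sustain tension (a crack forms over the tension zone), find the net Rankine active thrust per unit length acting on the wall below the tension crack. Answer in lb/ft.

K_a = 0.3201; √K_a = 0.5658.
Tension-crack depth z_c = 2c/(γ√K_a) = 2×334/(129.3×0.5658) = 9.131 ft.
σ_a at base = K_a γ H − 2c√K_a = 0.3201×129.3×22.3 − 2×334×0.5658 = 545.0 psf.
P_a = ½ × 545.0 × (H − z_c) = 0.5×545.0×13.17 = 3589 lb/ft.

3590 lb/ft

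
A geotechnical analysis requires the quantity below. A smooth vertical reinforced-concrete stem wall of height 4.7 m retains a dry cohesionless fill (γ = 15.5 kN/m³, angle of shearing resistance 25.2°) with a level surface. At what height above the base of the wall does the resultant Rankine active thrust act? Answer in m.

K_a = 0.4027.
The pressure distribution is triangular, so the resultant acts at H/3 above the base = 4.7/3 = 1.567 m.

1.57 m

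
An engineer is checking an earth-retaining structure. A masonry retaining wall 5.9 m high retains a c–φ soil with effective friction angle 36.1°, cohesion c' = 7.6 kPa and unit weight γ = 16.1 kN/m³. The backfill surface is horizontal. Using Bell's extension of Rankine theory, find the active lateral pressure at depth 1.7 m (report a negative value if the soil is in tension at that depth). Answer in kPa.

-0.653 kPa

K_a = (1 − sin φ)/(1 + sin φ) = 0.2585.
σ_a = K_a γ z − 2c√K_a = 0.2585×16.1×1.7 − 2×7.6×0.5084 = -0.6530 kPa.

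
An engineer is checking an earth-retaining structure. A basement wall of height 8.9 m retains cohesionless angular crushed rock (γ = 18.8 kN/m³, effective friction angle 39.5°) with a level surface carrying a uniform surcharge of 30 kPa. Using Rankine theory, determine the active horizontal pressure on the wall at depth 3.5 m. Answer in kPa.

K_a = (1 − sin φ)/(1 + sin φ) = 0.2224.
σ_v = γz + q = 18.8 × 3.5 + 30 = 95.80 kPa.
σ_h = K_a σ_v = 0.2224 × 95.80 = 21.31 kPa.

21.3 kPa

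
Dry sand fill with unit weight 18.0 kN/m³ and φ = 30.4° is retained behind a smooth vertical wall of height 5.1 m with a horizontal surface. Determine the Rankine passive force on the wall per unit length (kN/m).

K_p = tan²(45° + φ/2) = 3.049.
P_p = ½ K_p γ H² = 0.5 × 3.049 × 18.0 × 5.1² = 713.7 kN/m.

714 kN/m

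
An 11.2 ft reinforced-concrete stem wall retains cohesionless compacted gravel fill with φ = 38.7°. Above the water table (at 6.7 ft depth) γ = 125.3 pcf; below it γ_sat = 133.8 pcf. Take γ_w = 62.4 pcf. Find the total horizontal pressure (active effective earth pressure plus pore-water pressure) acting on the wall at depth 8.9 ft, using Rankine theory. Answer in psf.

367 psf

K_a = (1 − sin φ)/(1 + sin φ) = 0.2306.
γ' = 133.8 − 62.4 = 71.40 pcf.
Effective vertical stress at 8.9 ft: σ'_v = 125.3×6.7 + 71.40×2.20 = 996.6 psf.
σ'_h = K_a σ'_v = 0.2306 × 996.6 = 229.8 psf; u = γ_w × 2.20 = 137.3 psf.
Total σ_h = 229.8 + 137.3 = 367.1 psf.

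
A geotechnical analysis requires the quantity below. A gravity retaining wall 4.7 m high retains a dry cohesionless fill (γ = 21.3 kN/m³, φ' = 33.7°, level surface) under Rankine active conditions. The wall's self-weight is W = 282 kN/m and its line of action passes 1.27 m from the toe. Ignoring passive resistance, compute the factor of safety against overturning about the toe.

3.39

K_a = tan²(45° − 33.7°/2) = 0.2863.
P_a = ½K_aγH² = 0.5×0.2863×21.3×4.7² = 67.36 kN/m, acting at H/3 = 1.567 m above the base.
Overturning moment M_o = P_a × H/3 = 67.36 × 1.567 = 105.5.
Resisting moment M_r = W × 1.27 = 282 × 1.27 = 358.1.
FS_overturning = M_r/M_o = 358.1/105.5 = 3.394.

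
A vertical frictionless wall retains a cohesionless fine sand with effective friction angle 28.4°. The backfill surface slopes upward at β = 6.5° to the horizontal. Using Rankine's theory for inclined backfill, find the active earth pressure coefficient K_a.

K_a = cos β · (cos β − √(cos²β − cos²φ)) / (cos β + √(cos²β − cos²φ)).
cos β = 0.9936, cos φ = 0.8796, √(cos²β − cos²φ) = 0.4620.
K_a = 0.9936 × (0.9936 − 0.4620)/(0.9936 + 0.4620) = 0.3629.

0.363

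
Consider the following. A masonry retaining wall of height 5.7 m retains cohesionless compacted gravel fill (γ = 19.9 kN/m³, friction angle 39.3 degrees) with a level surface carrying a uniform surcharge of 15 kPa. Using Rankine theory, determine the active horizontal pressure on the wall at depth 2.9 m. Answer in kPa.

16.3 kPa

K_a = (1 − sin φ)/(1 + sin φ) = 0.2245.
σ_v = γz + q = 19.9 × 2.9 + 15 = 72.71 kPa.
σ_h = K_a σ_v = 0.2245 × 72.71 = 16.32 kPa.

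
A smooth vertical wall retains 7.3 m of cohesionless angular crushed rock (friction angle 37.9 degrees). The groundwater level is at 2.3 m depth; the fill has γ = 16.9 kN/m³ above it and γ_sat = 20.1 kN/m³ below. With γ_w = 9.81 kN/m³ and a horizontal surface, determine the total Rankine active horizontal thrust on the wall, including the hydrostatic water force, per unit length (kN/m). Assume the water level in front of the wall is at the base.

K_a = tan²(45° − φ/2) = 0.2389.
γ' = 20.1 − 9.81 = 10.29 kN/m³. Depth below WT = 5.0 m.
σ'_h at WT = K_a γ d_w = 9.288 kPa; at base = 9.288 + K_a γ' × 5.0 = 21.58 kPa.
P₁ (0–2.3 m) = ½×9.288×2.3 = 10.68. P₂ (2.3–7.3 m) = ½(9.288+21.58)×5.0 = 77.17.
P_w = ½ γ_w h₂² = 0.5×9.81×5.0² = 122.6. Total = 10.68+77.17+122.6 = 210.5 kN/m.

210 kN/m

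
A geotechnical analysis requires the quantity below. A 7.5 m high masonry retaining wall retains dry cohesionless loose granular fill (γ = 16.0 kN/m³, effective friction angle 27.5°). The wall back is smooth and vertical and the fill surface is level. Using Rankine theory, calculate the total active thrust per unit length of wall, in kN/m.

166 kN/m

K_a = tan²(45° − φ/2) = 0.3682.
P_a = ½ K_a γ H² = 0.5 × 0.3682 × 16.0 × 7.5² = 165.7 kN/m.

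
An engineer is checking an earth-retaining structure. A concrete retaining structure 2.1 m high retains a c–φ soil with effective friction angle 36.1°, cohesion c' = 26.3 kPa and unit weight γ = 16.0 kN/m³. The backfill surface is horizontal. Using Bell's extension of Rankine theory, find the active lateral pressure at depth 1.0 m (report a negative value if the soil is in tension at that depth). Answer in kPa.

K_a = (1 − sin φ)/(1 + sin φ) = 0.2585.
σ_a = K_a γ z − 2c√K_a = 0.2585×16.0×1.0 − 2×26.3×0.5084 = -22.61 kPa.

-22.6 kPa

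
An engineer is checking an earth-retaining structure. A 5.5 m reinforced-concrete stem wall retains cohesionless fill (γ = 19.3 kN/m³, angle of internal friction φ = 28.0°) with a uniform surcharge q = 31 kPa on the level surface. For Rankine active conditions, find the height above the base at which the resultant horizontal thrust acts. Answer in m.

2.17 m

K_a = 0.3610.
Triangular part P₁ = ½K_aγH² = 105.4 at H/3 = 1.833 m; rectangular part P₂ = K_a q H = 61.56 at H/2 = 2.750 m.
ȳ = (P₁·1.833 + P₂·2.750)/(P₁+P₂) = 2.171 m.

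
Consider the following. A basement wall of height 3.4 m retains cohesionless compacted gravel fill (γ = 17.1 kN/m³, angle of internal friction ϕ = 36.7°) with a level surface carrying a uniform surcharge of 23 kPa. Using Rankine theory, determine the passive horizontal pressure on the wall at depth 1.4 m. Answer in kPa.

K_p = (1 + sin φ)/(1 − sin φ) = 3.970.
σ_v = γz + q = 17.1 × 1.4 + 23 = 46.94 kPa.
σ_h = K_p σ_v = 3.970 × 46.94 = 186.4 kPa.

186 kPa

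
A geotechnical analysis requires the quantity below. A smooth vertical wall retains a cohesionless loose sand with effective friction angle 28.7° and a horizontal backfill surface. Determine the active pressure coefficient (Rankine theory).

K_a = (1 − sin φ)/(1 + sin φ) = (1 − sin 28.7°)/(1 + sin 28.7°) = 0.3511.

0.351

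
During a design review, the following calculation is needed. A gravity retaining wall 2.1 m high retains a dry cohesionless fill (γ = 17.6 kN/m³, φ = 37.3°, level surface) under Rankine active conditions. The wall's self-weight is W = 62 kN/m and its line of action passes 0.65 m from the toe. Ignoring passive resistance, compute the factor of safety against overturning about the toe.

6.05

K_a = tan²(45° − 37.3°/2) = 0.2453.
P_a = ½K_aγH² = 0.5×0.2453×17.6×2.1² = 9.521 kN/m, acting at H/3 = 0.7000 m above the base.
Overturning moment M_o = P_a × H/3 = 9.521 × 0.7000 = 6.665.
Resisting moment M_r = W × 0.65 = 62 × 0.65 = 40.30.
FS_overturning = M_r/M_o = 40.30/6.665 = 6.047.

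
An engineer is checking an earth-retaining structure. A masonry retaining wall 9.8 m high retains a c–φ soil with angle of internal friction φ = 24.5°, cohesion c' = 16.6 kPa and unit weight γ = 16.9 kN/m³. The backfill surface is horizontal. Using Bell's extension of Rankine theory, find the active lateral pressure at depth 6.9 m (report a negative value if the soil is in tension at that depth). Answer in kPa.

26.9 kPa

K_a = (1 − sin φ)/(1 + sin φ) = 0.4137.
σ_a = K_a γ z − 2c√K_a = 0.4137×16.9×6.9 − 2×16.6×0.6432 = 26.89 kPa.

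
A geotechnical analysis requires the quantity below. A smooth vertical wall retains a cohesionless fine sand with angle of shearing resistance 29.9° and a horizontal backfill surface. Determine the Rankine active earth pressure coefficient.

K_a = (1 − sin φ)/(1 + sin φ) = (1 − sin 29.9°)/(1 + sin 29.9°) = 0.3347.

0.335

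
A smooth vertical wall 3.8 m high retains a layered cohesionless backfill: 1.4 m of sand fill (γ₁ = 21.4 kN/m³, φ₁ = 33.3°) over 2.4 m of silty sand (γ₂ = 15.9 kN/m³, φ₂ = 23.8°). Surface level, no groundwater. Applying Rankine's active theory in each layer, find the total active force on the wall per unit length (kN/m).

K_a1 = tan²(45°−33.3°/2) = 0.2911; K_a2 = tan²(45°−23.8°/2) = 0.4250.
Layer 1: σ at base = K_a1 γ₁ h₁ = 8.722 kPa; P₁ = ½×8.722×1.4 = 6.106.
Layer 2: σ_v at top = γ₁h₁ = 29.96; σ_h top = K_a2×29.96 = 12.73; σ_h base = K_a2×(29.96+15.9×2.4) = 28.95.
P₂ = ½(12.73+28.95)×2.4 = 50.02. Total P_a = 6.106+50.02 = 56.12 kN/m.

56.1 kN/m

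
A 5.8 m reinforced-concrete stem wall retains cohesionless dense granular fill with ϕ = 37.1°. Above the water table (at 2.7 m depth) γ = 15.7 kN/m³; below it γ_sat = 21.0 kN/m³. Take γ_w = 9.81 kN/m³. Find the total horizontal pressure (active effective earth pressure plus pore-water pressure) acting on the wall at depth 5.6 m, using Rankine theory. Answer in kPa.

47.0 kPa

K_a = (1 − sin φ)/(1 + sin φ) = 0.2475.
γ' = 21.0 − 9.81 = 11.19 kN/m³.
Effective vertical stress at 5.6 m: σ'_v = 15.7×2.7 + 11.19×2.90 = 74.84 kPa.
σ'_h = K_a σ'_v = 0.2475 × 74.84 = 18.52 kPa; u = γ_w × 2.90 = 28.45 kPa.
Total σ_h = 18.52 + 28.45 = 46.97 kPa.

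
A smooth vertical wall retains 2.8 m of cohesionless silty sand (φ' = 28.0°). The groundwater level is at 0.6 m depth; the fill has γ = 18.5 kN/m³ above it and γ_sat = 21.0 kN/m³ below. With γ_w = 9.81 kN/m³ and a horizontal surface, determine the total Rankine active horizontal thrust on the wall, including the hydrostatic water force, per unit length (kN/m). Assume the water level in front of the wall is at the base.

K_a = tan²(45° − φ/2) = 0.3610.
γ' = 21.0 − 9.81 = 11.19 kN/m³. Depth below WT = 2.2 m.
σ'_h at WT = K_a γ d_w = 4.007 kPa; at base = 4.007 + K_a γ' × 2.2 = 12.90 kPa.
P₁ (0–0.6 m) = ½×4.007×0.6 = 1.202. P₂ (0.6–2.8 m) = ½(4.007+12.90)×2.2 = 18.59.
P_w = ½ γ_w h₂² = 0.5×9.81×2.2² = 23.74. Total = 1.202+18.59+23.74 = 43.54 kN/m.

43.5 kN/m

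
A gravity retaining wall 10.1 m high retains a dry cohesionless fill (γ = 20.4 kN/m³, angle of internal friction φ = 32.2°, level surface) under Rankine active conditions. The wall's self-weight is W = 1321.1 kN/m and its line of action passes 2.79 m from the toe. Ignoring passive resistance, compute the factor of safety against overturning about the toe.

K_a = tan²(45° − 32.2°/2) = 0.3047.
P_a = ½K_aγH² = 0.5×0.3047×20.4×10.1² = 317.1 kN/m, acting at H/3 = 3.367 m above the base.
Overturning moment M_o = P_a × H/3 = 317.1 × 3.367 = 1067.
Resisting moment M_r = W × 2.79 = 1321.1 × 2.79 = 3686.
FS_overturning = M_r/M_o = 3686/1067 = 3.453.

3.45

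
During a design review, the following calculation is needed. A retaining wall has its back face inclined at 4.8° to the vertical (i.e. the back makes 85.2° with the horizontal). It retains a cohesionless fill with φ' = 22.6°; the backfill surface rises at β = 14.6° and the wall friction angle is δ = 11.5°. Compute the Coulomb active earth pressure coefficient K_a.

K_a = sin²(α+φ) / [sin²α · sin(α−δ) · (1 + √{sin(φ+δ)sin(φ−β) / (sin(α−δ)sin(α+β))})²].
With α = 85.2°, φ = 22.6°, δ = 11.5°, β = 14.6°: K_a = 0.5741.

0.574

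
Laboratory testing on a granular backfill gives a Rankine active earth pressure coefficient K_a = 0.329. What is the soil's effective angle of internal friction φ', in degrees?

K_a = tan²(45° − φ/2) ⇒ 45° − φ/2 = arctan(√0.329) = 29.84°.
φ = 2(45° − 29.84°) = 30.32°.

30.3°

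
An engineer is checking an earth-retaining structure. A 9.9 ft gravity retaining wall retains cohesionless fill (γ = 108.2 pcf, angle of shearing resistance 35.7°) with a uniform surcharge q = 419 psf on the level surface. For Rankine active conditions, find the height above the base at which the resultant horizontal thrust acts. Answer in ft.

K_a = 0.2630.
Triangular part P₁ = ½K_aγH² = 1394 at H/3 = 3.300 ft; rectangular part P₂ = K_a q H = 1091 at H/2 = 4.950 ft.
ȳ = (P₁·3.300 + P₂·4.950)/(P₁+P₂) = 4.024 ft.

4.02 ft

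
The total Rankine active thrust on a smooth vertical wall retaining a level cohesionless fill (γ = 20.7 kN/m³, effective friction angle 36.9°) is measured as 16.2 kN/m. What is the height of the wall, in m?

K_a = 0.2497. P_a = ½ K_a γ H² ⇒ H = √(2P_a/(K_a γ)).
H = √(2×16.2/(0.2497×20.7)) = 2.504 m.

2.50 m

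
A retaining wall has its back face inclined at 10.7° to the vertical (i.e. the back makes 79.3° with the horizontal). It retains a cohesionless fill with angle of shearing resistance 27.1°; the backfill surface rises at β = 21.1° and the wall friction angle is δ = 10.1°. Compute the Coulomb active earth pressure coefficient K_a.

K_a = sin²(α+φ) / [sin²α · sin(α−δ) · (1 + √{sin(φ+δ)sin(φ−β) / (sin(α−δ)sin(α+β))})²].
With α = 79.3°, φ = 27.1°, δ = 10.1°, β = 21.1°: K_a = 0.6400.

0.640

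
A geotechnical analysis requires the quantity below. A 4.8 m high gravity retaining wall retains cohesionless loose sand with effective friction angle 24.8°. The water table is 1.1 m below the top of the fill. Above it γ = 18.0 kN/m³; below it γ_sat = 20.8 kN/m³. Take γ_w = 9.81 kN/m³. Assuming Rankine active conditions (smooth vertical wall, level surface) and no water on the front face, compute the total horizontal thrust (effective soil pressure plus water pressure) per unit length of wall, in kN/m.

K_a = tan²(45° − φ/2) = 0.4090.
γ' = 20.8 − 9.81 = 10.99 kN/m³. Depth below WT = 3.7 m.
σ'_h at WT = K_a γ d_w = 8.098 kPa; at base = 8.098 + K_a γ' × 3.7 = 24.73 kPa.
P₁ (0–1.1 m) = ½×8.098×1.1 = 4.454. P₂ (1.1–4.8 m) = ½(8.098+24.73)×3.7 = 60.73.
P_w = ½ γ_w h₂² = 0.5×9.81×3.7² = 67.15. Total = 4.454+60.73+67.15 = 132.3 kN/m.

132 kN/m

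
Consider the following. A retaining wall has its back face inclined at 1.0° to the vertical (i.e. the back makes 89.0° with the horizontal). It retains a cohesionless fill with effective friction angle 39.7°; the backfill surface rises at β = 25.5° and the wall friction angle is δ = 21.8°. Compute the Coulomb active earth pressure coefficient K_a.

0.291

K_a = sin²(α+φ) / [sin²α · sin(α−δ) · (1 + √{sin(φ+δ)sin(φ−β) / (sin(α−δ)sin(α+β))})²].
With α = 89.0°, φ = 39.7°, δ = 21.8°, β = 25.5°: K_a = 0.2910.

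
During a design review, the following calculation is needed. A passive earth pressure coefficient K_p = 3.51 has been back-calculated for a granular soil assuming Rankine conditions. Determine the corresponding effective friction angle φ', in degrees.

K_p = (1+sin φ)/(1−sin φ) ⇒ sin φ = (K_p − 1)/(K_p + 1) = 0.5565.
φ = arcsin(0.5565) = 33.82°.

33.8°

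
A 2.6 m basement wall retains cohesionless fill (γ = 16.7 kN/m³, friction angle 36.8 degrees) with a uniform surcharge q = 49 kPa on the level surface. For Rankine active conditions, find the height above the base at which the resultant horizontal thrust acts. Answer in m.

1.17 m

K_a = 0.2508.
Triangular part P₁ = ½K_aγH² = 14.15 at H/3 = 0.8667 m; rectangular part P₂ = K_a q H = 31.95 at H/2 = 1.300 m.
ȳ = (P₁·0.8667 + P₂·1.300)/(P₁+P₂) = 1.167 m.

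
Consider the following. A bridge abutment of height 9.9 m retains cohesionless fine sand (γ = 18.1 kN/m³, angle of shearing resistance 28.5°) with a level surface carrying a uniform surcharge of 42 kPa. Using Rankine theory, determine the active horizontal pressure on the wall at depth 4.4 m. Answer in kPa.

K_a = (1 − sin φ)/(1 + sin φ) = 0.3540.
σ_v = γz + q = 18.1 × 4.4 + 42 = 121.6 kPa.
σ_h = K_a σ_v = 0.3540 × 121.6 = 43.05 kPa.

43.1 kPa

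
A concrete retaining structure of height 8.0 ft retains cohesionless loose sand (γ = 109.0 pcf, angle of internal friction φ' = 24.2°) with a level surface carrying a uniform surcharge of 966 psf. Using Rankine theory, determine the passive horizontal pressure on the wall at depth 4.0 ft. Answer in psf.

3350 psf

K_p = (1 + sin φ)/(1 − sin φ) = 2.389.
σ_v = γz + q = 109.0 × 4.0 + 966 = 1402 psf.
σ_h = K_p σ_v = 2.389 × 1402 = 3350 psf.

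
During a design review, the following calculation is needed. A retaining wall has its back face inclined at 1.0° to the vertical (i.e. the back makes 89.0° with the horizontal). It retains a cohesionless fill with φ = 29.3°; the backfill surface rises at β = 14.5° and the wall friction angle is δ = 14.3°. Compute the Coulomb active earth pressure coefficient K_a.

0.391

K_a = sin²(α+φ) / [sin²α · sin(α−δ) · (1 + √{sin(φ+δ)sin(φ−β) / (sin(α−δ)sin(α+β))})²].
With α = 89.0°, φ = 29.3°, δ = 14.3°, β = 14.5°: K_a = 0.3913.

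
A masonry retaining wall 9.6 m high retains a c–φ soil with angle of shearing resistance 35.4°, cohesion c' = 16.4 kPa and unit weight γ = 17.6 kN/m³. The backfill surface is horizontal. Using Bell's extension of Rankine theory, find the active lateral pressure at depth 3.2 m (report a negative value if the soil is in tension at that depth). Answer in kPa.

K_a = (1 − sin φ)/(1 + sin φ) = 0.2664.
σ_a = K_a γ z − 2c√K_a = 0.2664×17.6×3.2 − 2×16.4×0.5161 = -1.926 kPa.

-1.93 kPa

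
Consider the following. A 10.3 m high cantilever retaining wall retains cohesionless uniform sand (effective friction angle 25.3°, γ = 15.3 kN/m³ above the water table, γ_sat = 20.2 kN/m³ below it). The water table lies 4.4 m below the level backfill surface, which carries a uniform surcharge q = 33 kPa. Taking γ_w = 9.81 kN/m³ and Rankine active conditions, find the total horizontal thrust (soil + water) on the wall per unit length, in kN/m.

K_a = tan²(45° − φ/2) = 0.4012.
γ' = 20.2 − 9.81 = 10.39 kN/m³. h₂ = H − d_w = 5.9 m.
σ'_h: at surface K_a·q = 13.24; at WT K_a(q+γd_w) = 40.25; at base K_a(q+γd_w+γ'h₂) = 64.84 kPa.
P₁ = ½(13.24+40.25)×4.4 = 117.7; P₂ = ½(40.25+64.84)×5.9 = 310.0; P_w = ½γ_w h₂² = 170.7.
Total = 117.7+310.0+170.7 = 598.4 kN/m.

598 kN/m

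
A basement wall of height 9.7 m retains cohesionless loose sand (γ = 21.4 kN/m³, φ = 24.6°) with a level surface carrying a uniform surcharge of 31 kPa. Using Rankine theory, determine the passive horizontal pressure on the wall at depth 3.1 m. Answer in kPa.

K_p = (1 + sin φ)/(1 − sin φ) = 2.426.
σ_v = γz + q = 21.4 × 3.1 + 31 = 97.34 kPa.
σ_h = K_p σ_v = 2.426 × 97.34 = 236.2 kPa.

236 kPa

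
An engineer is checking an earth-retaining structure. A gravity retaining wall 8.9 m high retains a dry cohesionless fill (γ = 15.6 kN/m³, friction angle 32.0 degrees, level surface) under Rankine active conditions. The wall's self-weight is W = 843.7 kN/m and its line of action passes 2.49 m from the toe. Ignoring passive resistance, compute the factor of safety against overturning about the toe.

K_a = tan²(45° − 32.0°/2) = 0.3073.
P_a = ½K_aγH² = 0.5×0.3073×15.6×8.9² = 189.8 kN/m, acting at H/3 = 2.967 m above the base.
Overturning moment M_o = P_a × H/3 = 189.8 × 2.967 = 563.2.
Resisting moment M_r = W × 2.49 = 843.7 × 2.49 = 2101.
FS_overturning = M_r/M_o = 2101/563.2 = 3.730.

3.73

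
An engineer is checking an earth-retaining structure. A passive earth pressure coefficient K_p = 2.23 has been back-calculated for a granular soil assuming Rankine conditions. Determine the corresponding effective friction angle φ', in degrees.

22.4°

K_p = (1+sin φ)/(1−sin φ) ⇒ sin φ = (K_p − 1)/(K_p + 1) = 0.3808.
φ = arcsin(0.3808) = 22.38°.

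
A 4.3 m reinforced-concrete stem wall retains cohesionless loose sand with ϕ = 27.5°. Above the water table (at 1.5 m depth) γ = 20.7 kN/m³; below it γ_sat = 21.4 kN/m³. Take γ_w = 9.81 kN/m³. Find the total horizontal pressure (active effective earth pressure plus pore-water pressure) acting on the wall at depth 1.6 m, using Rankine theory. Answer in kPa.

K_a = (1 − sin φ)/(1 + sin φ) = 0.3682.
γ' = 21.4 − 9.81 = 11.59 kN/m³.
Effective vertical stress at 1.6 m: σ'_v = 20.7×1.5 + 11.59×0.100 = 32.21 kPa.
σ'_h = K_a σ'_v = 0.3682 × 32.21 = 11.86 kPa; u = γ_w × 0.100 = 0.9810 kPa.
Total σ_h = 11.86 + 0.9810 = 12.84 kPa.

12.8 kPa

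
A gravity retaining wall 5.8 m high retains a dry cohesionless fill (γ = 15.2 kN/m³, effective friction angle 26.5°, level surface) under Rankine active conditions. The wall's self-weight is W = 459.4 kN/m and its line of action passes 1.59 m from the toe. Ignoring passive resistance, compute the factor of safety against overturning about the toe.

3.86

K_a = tan²(45° − 26.5°/2) = 0.3829.
P_a = ½K_aγH² = 0.5×0.3829×15.2×5.8² = 97.90 kN/m, acting at H/3 = 1.933 m above the base.
Overturning moment M_o = P_a × H/3 = 97.90 × 1.933 = 189.3.
Resisting moment M_r = W × 1.59 = 459.4 × 1.59 = 730.4.
FS_overturning = M_r/M_o = 730.4/189.3 = 3.859.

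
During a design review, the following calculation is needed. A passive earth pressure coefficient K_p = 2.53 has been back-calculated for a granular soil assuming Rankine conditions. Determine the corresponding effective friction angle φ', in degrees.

25.7°

K_p = (1+sin φ)/(1−sin φ) ⇒ sin φ = (K_p − 1)/(K_p + 1) = 0.4334.
φ = arcsin(0.4334) = 25.69°.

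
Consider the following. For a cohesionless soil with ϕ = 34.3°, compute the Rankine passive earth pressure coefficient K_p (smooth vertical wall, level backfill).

K_p = (1 + sin φ)/(1 − sin φ) = tan²(45° + 34.3°/2) = 3.582.

3.58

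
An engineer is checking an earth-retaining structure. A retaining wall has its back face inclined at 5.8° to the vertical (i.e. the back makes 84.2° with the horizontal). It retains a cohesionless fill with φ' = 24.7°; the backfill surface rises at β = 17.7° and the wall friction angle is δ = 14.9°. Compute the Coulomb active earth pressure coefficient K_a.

0.580

K_a = sin²(α+φ) / [sin²α · sin(α−δ) · (1 + √{sin(φ+δ)sin(φ−β) / (sin(α−δ)sin(α+β))})²].
With α = 84.2°, φ = 24.7°, δ = 14.9°, β = 17.7°: K_a = 0.5797.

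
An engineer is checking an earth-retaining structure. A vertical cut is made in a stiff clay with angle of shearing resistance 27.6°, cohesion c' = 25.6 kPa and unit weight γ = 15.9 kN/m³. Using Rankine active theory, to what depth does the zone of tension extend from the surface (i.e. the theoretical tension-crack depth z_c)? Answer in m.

5.32 m

K_a = tan²(45° − 27.6°/2) = 0.3668; √K_a = 0.6056.
The active pressure is zero where K_a γ z = 2c√K_a, so z_c = 2c/(γ√K_a) = 2×25.6/(15.9×0.6056) = 5.317 m.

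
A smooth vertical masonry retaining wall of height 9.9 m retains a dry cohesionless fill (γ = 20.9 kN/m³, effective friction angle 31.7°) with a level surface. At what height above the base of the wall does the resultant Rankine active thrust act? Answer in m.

K_a = 0.3111.
The pressure distribution is triangular, so the resultant acts at H/3 above the base = 9.9/3 = 3.300 m.

3.30 m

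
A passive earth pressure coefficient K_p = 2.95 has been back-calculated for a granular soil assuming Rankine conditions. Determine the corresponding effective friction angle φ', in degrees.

29.6°

K_p = (1+sin φ)/(1−sin φ) ⇒ sin φ = (K_p − 1)/(K_p + 1) = 0.4937.
φ = arcsin(0.4937) = 29.58°.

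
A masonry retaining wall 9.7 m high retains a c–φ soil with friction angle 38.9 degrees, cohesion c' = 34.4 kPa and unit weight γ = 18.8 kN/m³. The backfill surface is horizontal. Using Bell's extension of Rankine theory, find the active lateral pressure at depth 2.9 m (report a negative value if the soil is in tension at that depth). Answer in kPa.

-20.4 kPa

K_a = (1 − sin φ)/(1 + sin φ) = 0.2285.
σ_a = K_a γ z − 2c√K_a = 0.2285×18.8×2.9 − 2×34.4×0.4780 = -20.43 kPa.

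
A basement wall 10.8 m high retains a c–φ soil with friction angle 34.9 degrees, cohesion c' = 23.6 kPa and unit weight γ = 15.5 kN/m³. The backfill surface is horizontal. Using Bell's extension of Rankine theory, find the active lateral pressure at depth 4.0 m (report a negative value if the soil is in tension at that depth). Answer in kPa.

-7.75 kPa

K_a = (1 − sin φ)/(1 + sin φ) = 0.2721.
σ_a = K_a γ z − 2c√K_a = 0.2721×15.5×4.0 − 2×23.6×0.5217 = -7.750 kPa.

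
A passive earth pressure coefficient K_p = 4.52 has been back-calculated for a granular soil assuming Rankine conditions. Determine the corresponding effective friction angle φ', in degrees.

K_p = (1+sin φ)/(1−sin φ) ⇒ sin φ = (K_p − 1)/(K_p + 1) = 0.6377.
φ = arcsin(0.6377) = 39.62°.

39.6°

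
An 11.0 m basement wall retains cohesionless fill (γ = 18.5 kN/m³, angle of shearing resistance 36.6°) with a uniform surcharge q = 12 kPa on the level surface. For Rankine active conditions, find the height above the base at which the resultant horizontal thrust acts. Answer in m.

K_a = 0.2530.
Triangular part P₁ = ½K_aγH² = 283.1 at H/3 = 3.667 m; rectangular part P₂ = K_a q H = 33.39 at H/2 = 5.500 m.
ȳ = (P₁·3.667 + P₂·5.500)/(P₁+P₂) = 3.860 m.

3.86 m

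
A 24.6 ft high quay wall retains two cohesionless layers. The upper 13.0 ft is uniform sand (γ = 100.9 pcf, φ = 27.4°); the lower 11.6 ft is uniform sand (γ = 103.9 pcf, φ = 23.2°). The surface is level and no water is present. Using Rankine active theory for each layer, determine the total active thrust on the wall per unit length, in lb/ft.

K_a1 = tan²(45°−27.4°/2) = 0.3697; K_a2 = tan²(45°−23.2°/2) = 0.4348.
Layer 1: σ at base = K_a1 γ₁ h₁ = 484.9 psf; P₁ = ½×484.9×13.0 = 3152.
Layer 2: σ_v at top = γ₁h₁ = 1312; σ_h top = K_a2×1312 = 570.3; σ_h base = K_a2×(1312+103.9×11.6) = 1094.
P₂ = ½(570.3+1094)×11.6 = 9655. Total P_a = 3152+9655 = 12810 lb/ft.

12800 lb/ft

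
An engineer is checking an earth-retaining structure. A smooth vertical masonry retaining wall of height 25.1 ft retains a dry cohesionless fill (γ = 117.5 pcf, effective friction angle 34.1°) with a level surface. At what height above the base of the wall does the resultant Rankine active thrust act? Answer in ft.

8.37 ft

K_a = 0.2815.
The pressure distribution is triangular, so the resultant acts at H/3 above the base = 25.1/3 = 8.367 ft.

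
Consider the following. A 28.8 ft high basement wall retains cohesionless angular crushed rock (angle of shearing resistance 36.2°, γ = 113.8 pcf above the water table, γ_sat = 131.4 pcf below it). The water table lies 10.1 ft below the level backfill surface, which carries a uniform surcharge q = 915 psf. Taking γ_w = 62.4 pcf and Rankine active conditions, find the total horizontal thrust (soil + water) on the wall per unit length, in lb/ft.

27800 lb/ft

K_a = tan²(45° − φ/2) = 0.2574.
γ' = 131.4 − 62.4 = 69.00 pcf. h₂ = H − d_w = 18.7 ft.
σ'_h: at surface K_a·q = 235.5; at WT K_a(q+γd_w) = 531.3; at base K_a(q+γd_w+γ'h₂) = 863.4 psf.
P₁ = ½(235.5+531.3)×10.1 = 3873; P₂ = ½(531.3+863.4)×18.7 = 13040; P_w = ½γ_w h₂² = 10910.
Total = 3873+13040+10910 = 27820 lb/ft.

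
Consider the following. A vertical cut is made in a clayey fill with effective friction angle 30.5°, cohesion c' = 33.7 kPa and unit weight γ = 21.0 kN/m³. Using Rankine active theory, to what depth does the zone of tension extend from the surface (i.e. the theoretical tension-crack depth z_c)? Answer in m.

K_a = tan²(45° − 30.5°/2) = 0.3267; √K_a = 0.5715.
The active pressure is zero where K_a γ z = 2c√K_a, so z_c = 2c/(γ√K_a) = 2×33.7/(21.0×0.5715) = 5.616 m.

5.62 m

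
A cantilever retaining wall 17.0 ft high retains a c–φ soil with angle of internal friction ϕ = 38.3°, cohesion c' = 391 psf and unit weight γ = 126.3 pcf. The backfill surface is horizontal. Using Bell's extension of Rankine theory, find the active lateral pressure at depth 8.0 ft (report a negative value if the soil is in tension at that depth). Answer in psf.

K_a = (1 − sin φ)/(1 + sin φ) = 0.2347.
σ_a = K_a γ z − 2c√K_a = 0.2347×126.3×8.0 − 2×391×0.4845 = -141.7 psf.

-142 psf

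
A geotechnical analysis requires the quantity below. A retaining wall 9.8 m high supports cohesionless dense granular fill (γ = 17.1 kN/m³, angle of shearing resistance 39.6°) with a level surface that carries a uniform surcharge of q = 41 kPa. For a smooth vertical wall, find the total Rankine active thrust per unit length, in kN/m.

271 kN/m

K_a = tan²(45° − φ/2) = 0.2214.
Soil triangle: ½ K_a γ H² = 0.5×0.2214×17.1×9.8² = 181.8 kN/m.
Surcharge rectangle: K_a q H = 0.2214×41×9.8 = 88.97 kN/m.
Total = 181.8 + 88.97 = 270.8 kN/m.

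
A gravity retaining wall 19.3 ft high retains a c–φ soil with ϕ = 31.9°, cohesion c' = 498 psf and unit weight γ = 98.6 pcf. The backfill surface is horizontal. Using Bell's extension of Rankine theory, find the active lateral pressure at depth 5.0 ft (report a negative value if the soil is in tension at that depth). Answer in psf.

-401 psf

K_a = (1 − sin φ)/(1 + sin φ) = 0.3085.
σ_a = K_a γ z − 2c√K_a = 0.3085×98.6×5.0 − 2×498×0.5555 = -401.1 psf.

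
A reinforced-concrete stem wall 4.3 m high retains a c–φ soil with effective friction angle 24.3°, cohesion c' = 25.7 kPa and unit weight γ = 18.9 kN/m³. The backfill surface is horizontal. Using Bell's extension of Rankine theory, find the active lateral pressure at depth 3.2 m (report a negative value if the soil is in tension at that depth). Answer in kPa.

-7.97 kPa

K_a = (1 − sin φ)/(1 + sin φ) = 0.4169.
σ_a = K_a γ z − 2c√K_a = 0.4169×18.9×3.2 − 2×25.7×0.6457 = -7.973 kPa.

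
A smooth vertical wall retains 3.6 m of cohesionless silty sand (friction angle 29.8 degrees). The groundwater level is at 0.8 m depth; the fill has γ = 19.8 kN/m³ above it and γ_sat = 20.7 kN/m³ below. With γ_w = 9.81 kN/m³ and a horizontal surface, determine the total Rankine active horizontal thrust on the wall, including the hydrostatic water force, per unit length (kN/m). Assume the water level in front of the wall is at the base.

69.8 kN/m

K_a = tan²(45° − φ/2) = 0.3360.
γ' = 20.7 − 9.81 = 10.89 kN/m³. Depth below WT = 2.8 m.
σ'_h at WT = K_a γ d_w = 5.323 kPa; at base = 5.323 + K_a γ' × 2.8 = 15.57 kPa.
P₁ (0–0.8 m) = ½×5.323×0.8 = 2.129. P₂ (0.8–3.6 m) = ½(5.323+15.57)×2.8 = 29.25.
P_w = ½ γ_w h₂² = 0.5×9.81×2.8² = 38.46. Total = 2.129+29.25+38.46 = 69.83 kN/m.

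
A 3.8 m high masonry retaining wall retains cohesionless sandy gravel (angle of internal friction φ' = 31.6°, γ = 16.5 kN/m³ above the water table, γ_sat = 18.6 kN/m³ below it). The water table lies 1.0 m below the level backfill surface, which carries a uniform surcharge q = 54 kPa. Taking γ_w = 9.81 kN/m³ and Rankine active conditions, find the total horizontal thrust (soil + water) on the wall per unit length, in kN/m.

K_a = tan²(45° − φ/2) = 0.3123.
γ' = 18.6 − 9.81 = 8.790 kN/m³. h₂ = H − d_w = 2.8 m.
σ'_h: at surface K_a·q = 16.87; at WT K_a(q+γd_w) = 22.02; at base K_a(q+γd_w+γ'h₂) = 29.71 kPa.
P₁ = ½(16.87+22.02)×1.0 = 19.44; P₂ = ½(22.02+29.71)×2.8 = 72.42; P_w = ½γ_w h₂² = 38.46.
Total = 19.44+72.42+38.46 = 130.3 kN/m.

130 kN/m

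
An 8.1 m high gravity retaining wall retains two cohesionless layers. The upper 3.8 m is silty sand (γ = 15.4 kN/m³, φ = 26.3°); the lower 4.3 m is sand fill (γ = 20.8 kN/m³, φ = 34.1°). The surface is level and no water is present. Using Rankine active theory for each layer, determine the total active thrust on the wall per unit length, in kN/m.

168 kN/m

K_a1 = tan²(45°−26.3°/2) = 0.3859; K_a2 = tan²(45°−34.1°/2) = 0.2815.
Layer 1: σ at base = K_a1 γ₁ h₁ = 22.58 kPa; P₁ = ½×22.58×3.8 = 42.91.
Layer 2: σ_v at top = γ₁h₁ = 58.52; σ_h top = K_a2×58.52 = 16.47; σ_h base = K_a2×(58.52+20.8×4.3) = 41.65.
P₂ = ½(16.47+41.65)×4.3 = 125.0. Total P_a = 42.91+125.0 = 167.9 kN/m.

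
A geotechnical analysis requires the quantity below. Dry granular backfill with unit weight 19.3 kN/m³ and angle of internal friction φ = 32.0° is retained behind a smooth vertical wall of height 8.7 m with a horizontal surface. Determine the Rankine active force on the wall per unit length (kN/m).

K_a = tan²(45° − φ/2) = 0.3073.
P_a = ½ K_a γ H² = 0.5 × 0.3073 × 19.3 × 8.7² = 224.4 kN/m.

224 kN/m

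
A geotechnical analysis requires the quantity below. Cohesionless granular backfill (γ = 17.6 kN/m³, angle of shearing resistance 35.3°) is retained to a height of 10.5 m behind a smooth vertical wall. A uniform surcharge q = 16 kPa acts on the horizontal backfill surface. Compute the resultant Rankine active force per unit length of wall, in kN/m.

K_a = tan²(45° − φ/2) = 0.2675.
Soil triangle: ½ K_a γ H² = 0.5×0.2675×17.6×10.5² = 259.6 kN/m.
Surcharge rectangle: K_a q H = 0.2675×16×10.5 = 44.95 kN/m.
Total = 259.6 + 44.95 = 304.5 kN/m.

305 kN/m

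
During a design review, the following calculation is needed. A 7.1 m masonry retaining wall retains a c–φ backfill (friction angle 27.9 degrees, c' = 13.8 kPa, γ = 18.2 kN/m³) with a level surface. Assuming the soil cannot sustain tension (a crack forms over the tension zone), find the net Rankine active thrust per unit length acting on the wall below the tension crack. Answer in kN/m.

K_a = 0.3625; √K_a = 0.6020.
Tension-crack depth z_c = 2c/(γ√K_a) = 2×13.8/(18.2×0.6020) = 2.519 m.
σ_a at base = K_a γ H − 2c√K_a = 0.3625×18.2×7.1 − 2×13.8×0.6020 = 30.22 kPa.
P_a = ½ × 30.22 × (H − z_c) = 0.5×30.22×4.581 = 69.22 kN/m.

69.2 kN/m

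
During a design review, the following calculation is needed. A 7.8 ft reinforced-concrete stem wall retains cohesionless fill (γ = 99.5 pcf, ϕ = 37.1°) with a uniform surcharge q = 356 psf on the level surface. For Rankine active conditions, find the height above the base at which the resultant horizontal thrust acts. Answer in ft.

K_a = 0.2475.
Triangular part P₁ = ½K_aγH² = 749.1 at H/3 = 2.600 ft; rectangular part P₂ = K_a q H = 687.3 at H/2 = 3.900 ft.
ȳ = (P₁·2.600 + P₂·3.900)/(P₁+P₂) = 3.222 ft.

3.22 ft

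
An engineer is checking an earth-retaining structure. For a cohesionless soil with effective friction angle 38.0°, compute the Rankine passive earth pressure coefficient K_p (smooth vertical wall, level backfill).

4.20

K_p = (1 + sin φ)/(1 − sin φ) = tan²(45° + 38.0°/2) = 4.204.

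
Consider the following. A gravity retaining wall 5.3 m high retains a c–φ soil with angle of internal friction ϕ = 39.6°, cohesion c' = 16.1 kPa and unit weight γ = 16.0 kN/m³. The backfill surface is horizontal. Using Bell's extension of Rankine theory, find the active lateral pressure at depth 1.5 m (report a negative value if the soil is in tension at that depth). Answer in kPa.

K_a = (1 − sin φ)/(1 + sin φ) = 0.2214.
σ_a = K_a γ z − 2c√K_a = 0.2214×16.0×1.5 − 2×16.1×0.4706 = -9.838 kPa.

-9.84 kPa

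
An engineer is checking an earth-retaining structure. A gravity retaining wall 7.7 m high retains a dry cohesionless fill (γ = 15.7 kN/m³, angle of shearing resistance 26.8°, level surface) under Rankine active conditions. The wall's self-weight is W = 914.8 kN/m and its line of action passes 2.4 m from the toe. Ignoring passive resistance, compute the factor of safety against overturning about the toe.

4.86

K_a = tan²(45° − 26.8°/2) = 0.3785.
P_a = ½K_aγH² = 0.5×0.3785×15.7×7.7² = 176.2 kN/m, acting at H/3 = 2.567 m above the base.
Overturning moment M_o = P_a × H/3 = 176.2 × 2.567 = 452.1.
Resisting moment M_r = W × 2.4 = 914.8 × 2.4 = 2196.
FS_overturning = M_r/M_o = 2196/452.1 = 4.856.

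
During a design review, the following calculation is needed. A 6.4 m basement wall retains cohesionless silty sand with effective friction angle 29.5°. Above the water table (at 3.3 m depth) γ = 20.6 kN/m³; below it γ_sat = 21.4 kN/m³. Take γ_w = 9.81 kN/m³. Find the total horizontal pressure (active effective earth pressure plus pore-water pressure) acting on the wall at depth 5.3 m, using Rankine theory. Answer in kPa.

K_a = (1 − sin φ)/(1 + sin φ) = 0.3401.
γ' = 21.4 − 9.81 = 11.59 kN/m³.
Effective vertical stress at 5.3 m: σ'_v = 20.6×3.3 + 11.59×2.00 = 91.16 kPa.
σ'_h = K_a σ'_v = 0.3401 × 91.16 = 31.00 kPa; u = γ_w × 2.00 = 19.62 kPa.
Total σ_h = 31.00 + 19.62 = 50.62 kPa.

50.6 kPa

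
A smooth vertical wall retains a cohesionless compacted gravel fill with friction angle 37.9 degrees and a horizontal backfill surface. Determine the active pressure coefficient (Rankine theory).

0.239

K_a = tan²(45° − φ/2) = tan²(26.05°) = 0.2389.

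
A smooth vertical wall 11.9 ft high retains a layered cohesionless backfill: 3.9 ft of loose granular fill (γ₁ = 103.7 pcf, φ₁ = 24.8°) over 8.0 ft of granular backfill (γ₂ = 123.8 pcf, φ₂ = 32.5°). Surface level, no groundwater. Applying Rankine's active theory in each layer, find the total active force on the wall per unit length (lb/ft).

K_a1 = tan²(45°−24.8°/2) = 0.4090; K_a2 = tan²(45°−32.5°/2) = 0.3010.
Layer 1: σ at base = K_a1 γ₁ h₁ = 165.4 psf; P₁ = ½×165.4×3.9 = 322.5.
Layer 2: σ_v at top = γ₁h₁ = 404.4; σ_h top = K_a2×404.4 = 121.7; σ_h base = K_a2×(404.4+123.8×8.0) = 419.8.
P₂ = ½(121.7+419.8)×8.0 = 2166. Total P_a = 322.5+2166 = 2489 lb/ft.

2490 lb/ft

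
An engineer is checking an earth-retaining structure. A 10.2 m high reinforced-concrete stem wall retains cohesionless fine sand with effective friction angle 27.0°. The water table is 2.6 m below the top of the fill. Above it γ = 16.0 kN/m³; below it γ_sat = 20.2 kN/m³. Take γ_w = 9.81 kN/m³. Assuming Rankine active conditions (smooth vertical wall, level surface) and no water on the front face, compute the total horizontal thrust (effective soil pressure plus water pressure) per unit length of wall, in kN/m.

K_a = tan²(45° − φ/2) = 0.3755.
γ' = 20.2 − 9.81 = 10.39 kN/m³. Depth below WT = 7.6 m.
σ'_h at WT = K_a γ d_w = 15.62 kPa; at base = 15.62 + K_a γ' × 7.6 = 45.27 kPa.
P₁ (0–2.6 m) = ½×15.62×2.6 = 20.31. P₂ (2.6–10.2 m) = ½(15.62+45.27)×7.6 = 231.4.
P_w = ½ γ_w h₂² = 0.5×9.81×7.6² = 283.3. Total = 20.31+231.4+283.3 = 535.0 kN/m.

535 kN/m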